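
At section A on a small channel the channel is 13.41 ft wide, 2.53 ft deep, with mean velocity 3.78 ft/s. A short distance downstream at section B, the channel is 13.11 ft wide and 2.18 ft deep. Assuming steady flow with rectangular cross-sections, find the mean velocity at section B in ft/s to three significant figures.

Q = A₁V₁ = (13.41×2.53) × 3.78 = 128.2 ft³/s
A₂ = 13.11 × 2.18 = 28.58 ft²
V₂ = Q/A₂ = 128.2/28.58 = 4.487 ft/s

4.49 ft/s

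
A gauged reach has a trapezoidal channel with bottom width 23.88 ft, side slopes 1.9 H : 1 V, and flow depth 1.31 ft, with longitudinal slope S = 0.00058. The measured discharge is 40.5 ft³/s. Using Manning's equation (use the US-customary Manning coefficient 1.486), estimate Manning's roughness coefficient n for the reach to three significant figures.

0.0339

A = (b + z·y)·y = (23.88 + 1.9×1.31)×1.31 = 34.54 ft²
P = b + 2y√(1+z²) = 23.88 + 2×1.31×√(1+1.9²) = 29.51 ft
R = A/P = 34.54/29.51 = 1.171 ft
n = (1.486/Q)·A·R^(2/3)·S^(1/2) = (1.486/40.5) × 34.54 × 1.111 × 0.02408 = 0.03391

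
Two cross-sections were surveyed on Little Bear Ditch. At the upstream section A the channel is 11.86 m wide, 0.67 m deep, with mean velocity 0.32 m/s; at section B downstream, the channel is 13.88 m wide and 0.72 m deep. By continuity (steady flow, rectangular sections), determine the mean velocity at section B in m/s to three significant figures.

Q = A₁V₁ = (11.86×0.67) × 0.32 = 2.543 m³/s
A₂ = 13.88 × 0.72 = 9.994 m²
V₂ = Q/A₂ = 2.543/9.994 = 0.2544 m/s

0.254 m/s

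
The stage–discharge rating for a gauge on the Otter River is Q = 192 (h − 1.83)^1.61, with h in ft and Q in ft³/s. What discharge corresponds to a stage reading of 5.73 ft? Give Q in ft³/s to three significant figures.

1720 ft³/s

Q = 192 × (5.73 − 1.83)^1.61 = 192 × 3.9^1.61 = 1718 ft³/s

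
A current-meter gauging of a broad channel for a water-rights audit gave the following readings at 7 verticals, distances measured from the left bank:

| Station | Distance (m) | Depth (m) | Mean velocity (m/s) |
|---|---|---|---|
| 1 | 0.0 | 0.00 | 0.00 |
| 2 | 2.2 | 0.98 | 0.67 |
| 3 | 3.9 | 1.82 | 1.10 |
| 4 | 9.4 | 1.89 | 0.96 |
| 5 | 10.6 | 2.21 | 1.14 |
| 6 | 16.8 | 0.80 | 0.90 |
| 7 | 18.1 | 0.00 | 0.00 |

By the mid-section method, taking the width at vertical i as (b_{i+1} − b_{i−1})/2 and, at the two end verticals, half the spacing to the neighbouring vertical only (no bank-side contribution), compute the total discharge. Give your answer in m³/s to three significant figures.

26.6 m³/s

w_2 = (3.9 − 0.0)/2 = 1.95 m; q_2 = 0.67 × 0.98 × 1.95 = 1.280 m³/s
w_3 = (9.4 − 2.2)/2 = 3.6 m; q_3 = 1.10 × 1.82 × 3.6 = 7.207 m³/s
w_4 = (10.6 − 3.9)/2 = 3.35 m; q_4 = 0.96 × 1.89 × 3.35 = 6.078 m³/s
w_5 = (16.8 − 9.4)/2 = 3.7 m; q_5 = 1.14 × 2.21 × 3.7 = 9.322 m³/s
w_6 = (18.1 − 10.6)/2 = 3.75 m; q_6 = 0.90 × 0.80 × 3.75 = 2.700 m³/s
Stations 1, 7 contribute zero (depth or velocity is 0).
Q = Σ qᵢ = 26.59 m³/s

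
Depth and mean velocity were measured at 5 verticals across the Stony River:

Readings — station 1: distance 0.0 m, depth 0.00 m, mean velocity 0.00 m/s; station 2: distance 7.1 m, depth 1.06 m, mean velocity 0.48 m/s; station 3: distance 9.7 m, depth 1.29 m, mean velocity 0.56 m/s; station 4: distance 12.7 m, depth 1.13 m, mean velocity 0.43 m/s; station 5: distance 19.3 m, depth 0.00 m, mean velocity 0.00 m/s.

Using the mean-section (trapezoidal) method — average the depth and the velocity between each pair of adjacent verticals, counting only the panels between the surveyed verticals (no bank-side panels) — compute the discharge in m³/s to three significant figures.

Panel 1-2: Δb = 7.1 m, d̄ = (0.00+1.06)/2 = 0.53, v̄ = (0.00+0.48)/2 = 0.24 → q = 7.1×0.53×0.24 = 0.9031 m³/s
Panel 2-3: Δb = 2.6 m, d̄ = (1.06+1.29)/2 = 1.175, v̄ = (0.48+0.56)/2 = 0.52 → q = 2.6×1.175×0.52 = 1.589 m³/s
Panel 3-4: Δb = 3 m, d̄ = (1.29+1.13)/2 = 1.21, v̄ = (0.56+0.43)/2 = 0.495 → q = 3×1.21×0.495 = 1.797 m³/s
Panel 4-5: Δb = 6.6 m, d̄ = (1.13+0.00)/2 = 0.565, v̄ = (0.43+0.00)/2 = 0.215 → q = 6.6×0.565×0.215 = 0.8017 m³/s
Q = Σ q = 5.090 m³/s

5.09 m³/s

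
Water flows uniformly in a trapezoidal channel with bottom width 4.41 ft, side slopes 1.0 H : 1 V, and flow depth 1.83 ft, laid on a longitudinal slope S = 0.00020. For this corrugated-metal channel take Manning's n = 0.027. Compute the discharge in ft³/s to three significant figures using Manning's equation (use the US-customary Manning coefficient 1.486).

9.99 ft³/s

A = (b + z·y)·y = (4.41 + 1.0×1.83)×1.83 = 11.42 ft²
P = b + 2y√(1+z²) = 4.41 + 2×1.83×√(1+1.0²) = 9.586 ft
R = A/P = 11.42/9.586 = 1.191 ft
Q = (1.486/n)·A·R^(2/3)·S^(1/2) = (1.486/0.027) × 11.42 × 1.191^(2/3) × 0.00020^(1/2) = 9.988 ft³/s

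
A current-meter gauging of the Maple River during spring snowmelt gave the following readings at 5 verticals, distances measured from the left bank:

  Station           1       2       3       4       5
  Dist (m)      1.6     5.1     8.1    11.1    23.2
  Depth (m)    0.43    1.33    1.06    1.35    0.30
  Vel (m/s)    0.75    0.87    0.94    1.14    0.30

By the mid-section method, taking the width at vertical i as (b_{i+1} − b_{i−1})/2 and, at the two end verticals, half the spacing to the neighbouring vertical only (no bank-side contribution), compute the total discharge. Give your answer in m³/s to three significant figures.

19.5 m³/s

w_1 = (5.1 − 1.6)/2 = 1.75 m; q_1 = 0.75 × 0.43 × 1.75 = 0.5644 m³/s
w_2 = (8.1 − 1.6)/2 = 3.25 m; q_2 = 0.87 × 1.33 × 3.25 = 3.761 m³/s
w_3 = (11.1 − 5.1)/2 = 3 m; q_3 = 0.94 × 1.06 × 3 = 2.989 m³/s
w_4 = (23.2 − 8.1)/2 = 7.55 m; q_4 = 1.14 × 1.35 × 7.55 = 11.62 m³/s
w_5 = (23.2 − 11.1)/2 = 6.05 m; q_5 = 0.30 × 0.30 × 6.05 = 0.5445 m³/s
Q = Σ qᵢ = 19.48 m³/s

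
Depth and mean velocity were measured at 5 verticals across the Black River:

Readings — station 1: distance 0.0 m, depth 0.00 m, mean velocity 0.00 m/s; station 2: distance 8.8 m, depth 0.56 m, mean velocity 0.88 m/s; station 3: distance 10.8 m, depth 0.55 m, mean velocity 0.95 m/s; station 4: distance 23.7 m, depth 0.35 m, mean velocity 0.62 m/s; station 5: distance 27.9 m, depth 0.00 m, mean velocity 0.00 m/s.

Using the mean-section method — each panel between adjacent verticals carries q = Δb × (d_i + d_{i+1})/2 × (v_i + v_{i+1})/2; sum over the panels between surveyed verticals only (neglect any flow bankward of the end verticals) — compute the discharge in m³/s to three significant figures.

6.88 m³/s

Panel 1-2: Δb = 8.8 m, d̄ = (0.00+0.56)/2 = 0.28, v̄ = (0.00+0.88)/2 = 0.44 → q = 8.8×0.28×0.44 = 1.084 m³/s
Panel 2-3: Δb = 2 m, d̄ = (0.56+0.55)/2 = 0.555, v̄ = (0.88+0.95)/2 = 0.915 → q = 2×0.555×0.915 = 1.016 m³/s
Panel 3-4: Δb = 12.9 m, d̄ = (0.55+0.35)/2 = 0.45, v̄ = (0.95+0.62)/2 = 0.785 → q = 12.9×0.45×0.785 = 4.557 m³/s
Panel 4-5: Δb = 4.2 m, d̄ = (0.35+0.00)/2 = 0.175, v̄ = (0.62+0.00)/2 = 0.31 → q = 4.2×0.175×0.31 = 0.2279 m³/s
Q = Σ q = 6.885 m³/s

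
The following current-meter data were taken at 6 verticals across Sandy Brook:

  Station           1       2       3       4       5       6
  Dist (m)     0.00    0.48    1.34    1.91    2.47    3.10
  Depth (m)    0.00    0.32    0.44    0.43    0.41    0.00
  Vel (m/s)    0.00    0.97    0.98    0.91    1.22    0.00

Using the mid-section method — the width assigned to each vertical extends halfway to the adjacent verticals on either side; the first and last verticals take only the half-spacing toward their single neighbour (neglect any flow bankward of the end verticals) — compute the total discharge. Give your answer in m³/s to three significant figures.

1.03 m³/s

w_2 = (1.34 − 0.00)/2 = 0.67 m; q_2 = 0.97 × 0.32 × 0.67 = 0.2080 m³/s
w_3 = (1.91 − 0.48)/2 = 0.715 m; q_3 = 0.98 × 0.44 × 0.715 = 0.3083 m³/s
w_4 = (2.47 − 1.34)/2 = 0.565 m; q_4 = 0.91 × 0.43 × 0.565 = 0.2211 m³/s
w_5 = (3.10 − 1.91)/2 = 0.595 m; q_5 = 1.22 × 0.41 × 0.595 = 0.2976 m³/s
Stations 1, 6 contribute zero (depth or velocity is 0).
Q = Σ qᵢ = 1.035 m³/s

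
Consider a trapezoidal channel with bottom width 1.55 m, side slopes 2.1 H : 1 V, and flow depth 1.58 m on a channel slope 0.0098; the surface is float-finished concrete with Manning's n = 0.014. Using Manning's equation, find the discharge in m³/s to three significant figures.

49.3 m³/s

A = (b + z·y)·y = (1.55 + 2.1×1.58)×1.58 = 7.691 m²
P = b + 2y√(1+z²) = 1.55 + 2×1.58×√(1+2.1²) = 8.900 m
R = A/P = 7.691/8.900 = 0.8642 m
Q = (1/n)·A·R^(2/3)·S^(1/2) = (1/0.014) × 7.691 × 0.8642^(2/3) × 0.0098^(1/2) = 49.34 m³/s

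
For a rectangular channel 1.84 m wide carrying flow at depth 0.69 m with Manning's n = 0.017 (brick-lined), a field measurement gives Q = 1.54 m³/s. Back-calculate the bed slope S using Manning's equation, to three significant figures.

A = b·y = 1.84 × 0.69 = 1.270 m²
P = b + 2y = 1.84 + 2×0.69 = 3.220 m
R = A/P = 1.270/3.220 = 0.3943 m
S = (Q·n / (1·A·R^(2/3)))² = (1.54×0.017 / (1×1.270×0.5377))² = 0.001471

0.00147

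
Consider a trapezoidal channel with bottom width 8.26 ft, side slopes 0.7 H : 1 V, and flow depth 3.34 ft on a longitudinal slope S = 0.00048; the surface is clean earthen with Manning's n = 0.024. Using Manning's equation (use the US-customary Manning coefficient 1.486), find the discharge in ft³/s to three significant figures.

80.1 ft³/s

A = (b + z·y)·y = (8.26 + 0.7×3.34)×3.34 = 35.40 ft²
P = b + 2y√(1+z²) = 8.26 + 2×3.34×√(1+0.7²) = 16.41 ft
R = A/P = 35.40/16.41 = 2.157 ft
Q = (1.486/n)·A·R^(2/3)·S^(1/2) = (1.486/0.024) × 35.40 × 2.157^(2/3) × 0.00048^(1/2) = 80.15 ft³/s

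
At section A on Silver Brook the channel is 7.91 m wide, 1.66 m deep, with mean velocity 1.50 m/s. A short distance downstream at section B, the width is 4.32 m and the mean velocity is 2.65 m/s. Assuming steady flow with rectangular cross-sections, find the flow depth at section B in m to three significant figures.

Q = A₁V₁ = (7.91×1.66) × 1.50 = 19.70 m³/s
d₂ = Q/(b₂ V₂) = 19.70/(4.32×2.65) = 1.720 m

1.72 m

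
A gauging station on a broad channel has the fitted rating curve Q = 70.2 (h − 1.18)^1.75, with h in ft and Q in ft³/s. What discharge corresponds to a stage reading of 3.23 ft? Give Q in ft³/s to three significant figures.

247 ft³/s

Q = 70.2 × (3.23 − 1.18)^1.75 = 70.2 × 2.05^1.75 = 246.6 ft³/s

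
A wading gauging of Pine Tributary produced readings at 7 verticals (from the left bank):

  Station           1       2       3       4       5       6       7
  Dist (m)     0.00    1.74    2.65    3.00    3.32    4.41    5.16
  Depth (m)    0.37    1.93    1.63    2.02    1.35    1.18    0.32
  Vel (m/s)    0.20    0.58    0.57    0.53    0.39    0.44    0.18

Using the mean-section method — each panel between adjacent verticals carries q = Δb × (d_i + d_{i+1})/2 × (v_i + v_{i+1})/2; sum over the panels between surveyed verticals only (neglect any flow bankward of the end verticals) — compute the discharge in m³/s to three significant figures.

3.06 m³/s

Panel 1-2: Δb = 1.74 m, d̄ = (0.37+1.93)/2 = 1.15, v̄ = (0.20+0.58)/2 = 0.39 → q = 1.74×1.15×0.39 = 0.7804 m³/s
Panel 2-3: Δb = 0.91 m, d̄ = (1.93+1.63)/2 = 1.78, v̄ = (0.58+0.57)/2 = 0.575 → q = 0.91×1.78×0.575 = 0.9314 m³/s
Panel 3-4: Δb = 0.35 m, d̄ = (1.63+2.02)/2 = 1.825, v̄ = (0.57+0.53)/2 = 0.55 → q = 0.35×1.825×0.55 = 0.3513 m³/s
Panel 4-5: Δb = 0.32 m, d̄ = (2.02+1.35)/2 = 1.685, v̄ = (0.53+0.39)/2 = 0.46 → q = 0.32×1.685×0.46 = 0.2480 m³/s
Panel 5-6: Δb = 1.09 m, d̄ = (1.35+1.18)/2 = 1.265, v̄ = (0.39+0.44)/2 = 0.415 → q = 1.09×1.265×0.415 = 0.5722 m³/s
Panel 6-7: Δb = 0.75 m, d̄ = (1.18+0.32)/2 = 0.75, v̄ = (0.44+0.18)/2 = 0.31 → q = 0.75×0.75×0.31 = 0.1744 m³/s
Q = Σ q = 3.058 m³/s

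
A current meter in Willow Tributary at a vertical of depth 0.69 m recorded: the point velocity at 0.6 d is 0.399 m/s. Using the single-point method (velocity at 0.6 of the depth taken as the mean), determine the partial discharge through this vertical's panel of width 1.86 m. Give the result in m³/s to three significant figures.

v̄ = v₀.₆ = 0.399 m/s
q = v̄ × d × w = 0.3990 × 0.69 × 1.86 = 0.5121 m³/s

0.512 m³/s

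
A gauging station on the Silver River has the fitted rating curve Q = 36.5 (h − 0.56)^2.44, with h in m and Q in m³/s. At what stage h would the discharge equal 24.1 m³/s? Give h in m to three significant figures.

1.40 m

h − h₀ = (Q/C)^(1/b) = (24.1/36.5)^(1/2.44) = 0.8436 m
h = 0.56 + 0.8436 = 1.404 m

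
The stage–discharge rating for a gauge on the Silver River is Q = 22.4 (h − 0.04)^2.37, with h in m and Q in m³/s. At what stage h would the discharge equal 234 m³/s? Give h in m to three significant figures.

2.73 m

h − h₀ = (Q/C)^(1/b) = (234/22.4)^(1/2.37) = 2.691 m
h = 0.04 + 2.691 = 2.731 m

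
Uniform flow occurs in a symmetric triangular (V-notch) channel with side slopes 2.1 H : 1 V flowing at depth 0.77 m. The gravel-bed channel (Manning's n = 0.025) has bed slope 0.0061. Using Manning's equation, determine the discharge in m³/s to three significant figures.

A = z·y² = 2.1×0.77² = 1.245 m²
P = 2y√(1+z²) = 2×0.77×√(1+2.1²) = 3.582 m
R = A/P = 1.245/3.582 = 0.3476 m
Q = (1/n)·A·R^(2/3)·S^(1/2) = (1/0.025) × 1.245 × 0.3476^(2/3) × 0.0061^(1/2) = 1.923 m³/s

1.92 m³/s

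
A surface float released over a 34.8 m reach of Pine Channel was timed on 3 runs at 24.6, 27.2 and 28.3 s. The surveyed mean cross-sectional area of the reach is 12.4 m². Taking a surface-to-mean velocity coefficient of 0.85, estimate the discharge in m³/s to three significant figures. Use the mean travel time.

13.7 m³/s

t̄ = (24.6 + 27.2 + 28.3) / 3 = 26.7 s
v_surface = L / t̄ = 34.8 / 26.7 = 1.303 m/s
v_mean = 0.85 × 1.303 = 1.108 m/s
Q = A × v_mean = 12.4 × 1.108 = 13.74 m³/s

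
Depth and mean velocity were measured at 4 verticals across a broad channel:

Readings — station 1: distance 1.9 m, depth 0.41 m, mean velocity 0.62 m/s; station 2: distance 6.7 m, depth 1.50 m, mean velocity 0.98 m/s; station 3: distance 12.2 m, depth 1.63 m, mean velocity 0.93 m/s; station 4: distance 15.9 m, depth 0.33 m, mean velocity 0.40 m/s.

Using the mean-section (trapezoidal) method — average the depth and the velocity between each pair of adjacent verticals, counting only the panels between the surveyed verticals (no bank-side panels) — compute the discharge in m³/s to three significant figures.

14.3 m³/s

Panel 1-2: Δb = 4.8 m, d̄ = (0.41+1.50)/2 = 0.955, v̄ = (0.62+0.98)/2 = 0.8 → q = 4.8×0.955×0.8 = 3.667 m³/s
Panel 2-3: Δb = 5.5 m, d̄ = (1.50+1.63)/2 = 1.565, v̄ = (0.98+0.93)/2 = 0.955 → q = 5.5×1.565×0.955 = 8.220 m³/s
Panel 3-4: Δb = 3.7 m, d̄ = (1.63+0.33)/2 = 0.98, v̄ = (0.93+0.40)/2 = 0.665 → q = 3.7×0.98×0.665 = 2.411 m³/s
Q = Σ q = 14.30 m³/s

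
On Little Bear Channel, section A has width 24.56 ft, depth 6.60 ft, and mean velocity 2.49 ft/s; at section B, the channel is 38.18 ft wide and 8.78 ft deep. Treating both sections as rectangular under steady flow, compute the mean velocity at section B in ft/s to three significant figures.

Q = A₁V₁ = (24.56×6.60) × 2.49 = 403.6 ft³/s
A₂ = 38.18 × 8.78 = 335.2 ft²
V₂ = Q/A₂ = 403.6/335.2 = 1.204 ft/s

1.20 ft/s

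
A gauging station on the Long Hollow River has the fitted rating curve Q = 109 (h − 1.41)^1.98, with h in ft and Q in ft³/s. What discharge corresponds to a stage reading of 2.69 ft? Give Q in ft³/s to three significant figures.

Q = 109 × (2.69 − 1.41)^1.98 = 109 × 1.28^1.98 = 177.7 ft³/s

178 ft³/s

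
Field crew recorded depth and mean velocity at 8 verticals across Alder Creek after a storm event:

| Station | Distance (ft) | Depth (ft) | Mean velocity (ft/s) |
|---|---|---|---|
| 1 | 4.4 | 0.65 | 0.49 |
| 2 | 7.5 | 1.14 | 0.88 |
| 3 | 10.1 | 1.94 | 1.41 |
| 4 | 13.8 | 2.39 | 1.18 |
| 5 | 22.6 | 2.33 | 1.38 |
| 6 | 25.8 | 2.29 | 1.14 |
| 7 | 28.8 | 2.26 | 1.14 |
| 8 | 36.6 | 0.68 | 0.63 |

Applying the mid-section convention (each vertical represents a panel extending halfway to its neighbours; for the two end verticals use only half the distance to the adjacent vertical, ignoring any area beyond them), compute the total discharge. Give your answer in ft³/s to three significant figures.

w_1 = (7.5 − 4.4)/2 = 1.55 ft; q_1 = 0.49 × 0.65 × 1.55 = 0.4937 ft³/s
w_2 = (10.1 − 4.4)/2 = 2.85 ft; q_2 = 0.88 × 1.14 × 2.85 = 2.859 ft³/s
w_3 = (13.8 − 7.5)/2 = 3.15 ft; q_3 = 1.41 × 1.94 × 3.15 = 8.617 ft³/s
w_4 = (22.6 − 10.1)/2 = 6.25 ft; q_4 = 1.18 × 2.39 × 6.25 = 17.63 ft³/s
w_5 = (25.8 − 13.8)/2 = 6 ft; q_5 = 1.38 × 2.33 × 6 = 19.29 ft³/s
w_6 = (28.8 − 22.6)/2 = 3.1 ft; q_6 = 1.14 × 2.29 × 3.1 = 8.093 ft³/s
w_7 = (36.6 − 25.8)/2 = 5.4 ft; q_7 = 1.14 × 2.26 × 5.4 = 13.91 ft³/s
w_8 = (36.6 − 28.8)/2 = 3.9 ft; q_8 = 0.63 × 0.68 × 3.9 = 1.671 ft³/s
Q = Σ qᵢ = 72.56 ft³/s

72.6 ft³/s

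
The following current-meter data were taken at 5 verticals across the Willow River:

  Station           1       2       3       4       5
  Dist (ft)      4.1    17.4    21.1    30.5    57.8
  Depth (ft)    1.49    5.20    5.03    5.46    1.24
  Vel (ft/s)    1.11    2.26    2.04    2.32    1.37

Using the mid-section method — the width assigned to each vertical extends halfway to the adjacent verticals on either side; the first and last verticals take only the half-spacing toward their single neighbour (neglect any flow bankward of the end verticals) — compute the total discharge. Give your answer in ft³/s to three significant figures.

434 ft³/s

w_1 = (17.4 − 4.1)/2 = 6.65 ft; q_1 = 1.11 × 1.49 × 6.65 = 11.00 ft³/s
w_2 = (21.1 − 4.1)/2 = 8.5 ft; q_2 = 2.26 × 5.20 × 8.5 = 99.89 ft³/s
w_3 = (30.5 − 17.4)/2 = 6.55 ft; q_3 = 2.04 × 5.03 × 6.55 = 67.21 ft³/s
w_4 = (57.8 − 21.1)/2 = 18.35 ft; q_4 = 2.32 × 5.46 × 18.35 = 232.4 ft³/s
w_5 = (57.8 − 30.5)/2 = 13.65 ft; q_5 = 1.37 × 1.24 × 13.65 = 23.19 ft³/s
Q = Σ qᵢ = 433.7 ft³/s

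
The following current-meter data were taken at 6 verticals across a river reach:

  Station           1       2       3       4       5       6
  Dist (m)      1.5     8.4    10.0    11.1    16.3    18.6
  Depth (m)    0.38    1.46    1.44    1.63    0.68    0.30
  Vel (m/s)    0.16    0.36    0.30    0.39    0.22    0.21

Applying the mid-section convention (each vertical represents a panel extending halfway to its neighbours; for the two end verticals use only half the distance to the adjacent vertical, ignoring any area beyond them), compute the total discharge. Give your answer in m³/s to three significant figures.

5.66 m³/s

w_1 = (8.4 − 1.5)/2 = 3.45 m; q_1 = 0.16 × 0.38 × 3.45 = 0.2098 m³/s
w_2 = (10.0 − 1.5)/2 = 4.25 m; q_2 = 0.36 × 1.46 × 4.25 = 2.234 m³/s
w_3 = (11.1 − 8.4)/2 = 1.35 m; q_3 = 0.30 × 1.44 × 1.35 = 0.5832 m³/s
w_4 = (16.3 − 10.0)/2 = 3.15 m; q_4 = 0.39 × 1.63 × 3.15 = 2.002 m³/s
w_5 = (18.6 − 11.1)/2 = 3.75 m; q_5 = 0.22 × 0.68 × 3.75 = 0.5610 m³/s
w_6 = (18.6 − 16.3)/2 = 1.15 m; q_6 = 0.21 × 0.30 × 1.15 = 0.07245 m³/s
Q = Σ qᵢ = 5.663 m³/s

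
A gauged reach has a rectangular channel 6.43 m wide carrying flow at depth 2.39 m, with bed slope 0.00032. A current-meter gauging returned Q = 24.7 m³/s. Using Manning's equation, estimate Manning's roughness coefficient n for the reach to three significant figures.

0.0137

A = b·y = 6.43 × 2.39 = 15.37 m²
P = b + 2y = 6.43 + 2×2.39 = 11.21 m
R = A/P = 15.37/11.21 = 1.371 m
n = (1/Q)·A·R^(2/3)·S^(1/2) = (1/24.7) × 15.37 × 1.234 × 0.01789 = 0.01373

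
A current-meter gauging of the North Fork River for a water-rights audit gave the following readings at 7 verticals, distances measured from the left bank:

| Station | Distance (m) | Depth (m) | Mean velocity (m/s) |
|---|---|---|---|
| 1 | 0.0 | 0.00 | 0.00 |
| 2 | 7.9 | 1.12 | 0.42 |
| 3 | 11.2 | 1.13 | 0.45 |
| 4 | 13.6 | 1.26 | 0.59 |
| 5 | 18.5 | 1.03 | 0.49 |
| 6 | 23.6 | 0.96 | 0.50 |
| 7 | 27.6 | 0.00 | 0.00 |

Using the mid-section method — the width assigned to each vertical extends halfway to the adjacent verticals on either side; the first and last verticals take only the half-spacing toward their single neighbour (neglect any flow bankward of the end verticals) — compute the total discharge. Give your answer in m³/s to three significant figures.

w_2 = (11.2 − 0.0)/2 = 5.6 m; q_2 = 0.42 × 1.12 × 5.6 = 2.634 m³/s
w_3 = (13.6 − 7.9)/2 = 2.85 m; q_3 = 0.45 × 1.13 × 2.85 = 1.449 m³/s
w_4 = (18.5 − 11.2)/2 = 3.65 m; q_4 = 0.59 × 1.26 × 3.65 = 2.713 m³/s
w_5 = (23.6 − 13.6)/2 = 5 m; q_5 = 0.49 × 1.03 × 5 = 2.524 m³/s
w_6 = (27.6 − 18.5)/2 = 4.55 m; q_6 = 0.50 × 0.96 × 4.55 = 2.184 m³/s
Stations 1, 7 contribute zero (depth or velocity is 0).
Q = Σ qᵢ = 11.50 m³/s

11.5 m³/s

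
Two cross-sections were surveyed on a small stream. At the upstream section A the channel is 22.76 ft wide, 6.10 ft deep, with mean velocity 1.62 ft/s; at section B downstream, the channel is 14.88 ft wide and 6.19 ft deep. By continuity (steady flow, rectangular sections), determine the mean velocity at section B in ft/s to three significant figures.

2.44 ft/s

Q = A₁V₁ = (22.76×6.10) × 1.62 = 224.9 ft³/s
A₂ = 14.88 × 6.19 = 92.11 ft²
V₂ = Q/A₂ = 224.9/92.11 = 2.442 ft/s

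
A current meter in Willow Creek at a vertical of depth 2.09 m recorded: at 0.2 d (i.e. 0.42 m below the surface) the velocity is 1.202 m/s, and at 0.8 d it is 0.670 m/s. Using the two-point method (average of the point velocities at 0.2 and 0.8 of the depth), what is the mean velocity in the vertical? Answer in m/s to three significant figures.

v̄ = (1.202 + 0.670) / 2 = 0.9360 m/s

0.936 m/s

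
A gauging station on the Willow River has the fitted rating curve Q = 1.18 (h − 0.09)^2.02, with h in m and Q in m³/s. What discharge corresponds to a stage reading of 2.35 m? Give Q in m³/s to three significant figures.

6.13 m³/s

Q = 1.18 × (2.35 − 0.09)^2.02 = 1.18 × 2.26^2.02 = 6.126 m³/s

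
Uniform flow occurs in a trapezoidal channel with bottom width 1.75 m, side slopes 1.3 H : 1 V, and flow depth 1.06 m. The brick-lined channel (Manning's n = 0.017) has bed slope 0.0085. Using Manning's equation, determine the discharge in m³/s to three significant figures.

13.3 m³/s

A = (b + z·y)·y = (1.75 + 1.3×1.06)×1.06 = 3.316 m²
P = b + 2y√(1+z²) = 1.75 + 2×1.06×√(1+1.3²) = 5.227 m
R = A/P = 3.316/5.227 = 0.6343 m
Q = (1/n)·A·R^(2/3)·S^(1/2) = (1/0.017) × 3.316 × 0.6343^(2/3) × 0.0085^(1/2) = 13.28 m³/s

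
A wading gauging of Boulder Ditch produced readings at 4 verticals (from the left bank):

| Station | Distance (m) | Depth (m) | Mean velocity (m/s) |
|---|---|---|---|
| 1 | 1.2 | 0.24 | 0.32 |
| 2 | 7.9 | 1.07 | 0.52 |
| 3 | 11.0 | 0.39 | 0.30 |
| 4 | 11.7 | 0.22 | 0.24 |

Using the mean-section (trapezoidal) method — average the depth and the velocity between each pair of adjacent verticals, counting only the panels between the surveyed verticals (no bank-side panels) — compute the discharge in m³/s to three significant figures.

2.83 m³/s

Panel 1-2: Δb = 6.7 m, d̄ = (0.24+1.07)/2 = 0.655, v̄ = (0.32+0.52)/2 = 0.42 → q = 6.7×0.655×0.42 = 1.843 m³/s
Panel 2-3: Δb = 3.1 m, d̄ = (1.07+0.39)/2 = 0.73, v̄ = (0.52+0.30)/2 = 0.41 → q = 3.1×0.73×0.41 = 0.9278 m³/s
Panel 3-4: Δb = 0.7 m, d̄ = (0.39+0.22)/2 = 0.305, v̄ = (0.30+0.24)/2 = 0.27 → q = 0.7×0.305×0.27 = 0.05765 m³/s
Q = Σ q = 2.829 m³/s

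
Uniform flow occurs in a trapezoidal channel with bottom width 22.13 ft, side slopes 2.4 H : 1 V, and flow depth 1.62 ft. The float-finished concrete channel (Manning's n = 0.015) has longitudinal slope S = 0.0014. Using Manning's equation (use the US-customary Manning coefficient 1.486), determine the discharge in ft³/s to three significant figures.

194 ft³/s

A = (b + z·y)·y = (22.13 + 2.4×1.62)×1.62 = 42.15 ft²
P = b + 2y√(1+z²) = 22.13 + 2×1.62×√(1+2.4²) = 30.55 ft
R = A/P = 42.15/30.55 = 1.379 ft
Q = (1.486/n)·A·R^(2/3)·S^(1/2) = (1.486/0.015) × 42.15 × 1.379^(2/3) × 0.0014^(1/2) = 193.6 ft³/s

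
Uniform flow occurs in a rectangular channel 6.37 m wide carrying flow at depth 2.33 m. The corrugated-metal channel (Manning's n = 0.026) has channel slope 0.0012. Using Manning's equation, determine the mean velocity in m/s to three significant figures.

A = b·y = 6.37 × 2.33 = 14.84 m²
P = b + 2y = 6.37 + 2×2.33 = 11.03 m
R = A/P = 14.84/11.03 = 1.346 m
Q = (1/n)·A·R^(2/3)·S^(1/2) = (1/0.026) × 14.84 × 1.346^(2/3) × 0.0012^(1/2) = 24.10 m³/s
V = Q/A = 24.10/14.84 = 1.624 m/s

1.62 m/s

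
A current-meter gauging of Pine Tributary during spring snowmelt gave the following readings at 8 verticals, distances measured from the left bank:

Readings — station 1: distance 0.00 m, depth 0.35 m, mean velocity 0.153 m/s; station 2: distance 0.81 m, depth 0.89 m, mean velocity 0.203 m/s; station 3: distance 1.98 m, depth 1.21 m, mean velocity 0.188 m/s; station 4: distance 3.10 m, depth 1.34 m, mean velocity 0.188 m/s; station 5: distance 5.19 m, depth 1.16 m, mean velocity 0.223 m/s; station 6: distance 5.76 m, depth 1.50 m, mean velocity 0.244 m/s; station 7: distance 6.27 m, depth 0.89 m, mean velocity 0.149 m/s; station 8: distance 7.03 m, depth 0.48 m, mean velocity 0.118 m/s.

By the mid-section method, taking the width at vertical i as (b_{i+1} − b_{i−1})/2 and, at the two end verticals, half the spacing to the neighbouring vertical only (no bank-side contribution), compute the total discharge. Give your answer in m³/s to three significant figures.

1.51 m³/s

w_1 = (0.81 − 0.00)/2 = 0.405 m; q_1 = 0.153 × 0.35 × 0.405 = 0.02169 m³/s
w_2 = (1.98 − 0.00)/2 = 0.99 m; q_2 = 0.203 × 0.89 × 0.99 = 0.1789 m³/s
w_3 = (3.10 − 0.81)/2 = 1.145 m; q_3 = 0.188 × 1.21 × 1.145 = 0.2605 m³/s
w_4 = (5.19 − 1.98)/2 = 1.605 m; q_4 = 0.188 × 1.34 × 1.605 = 0.4043 m³/s
w_5 = (5.76 − 3.10)/2 = 1.33 m; q_5 = 0.223 × 1.16 × 1.33 = 0.3440 m³/s
w_6 = (6.27 − 5.19)/2 = 0.54 m; q_6 = 0.244 × 1.50 × 0.54 = 0.1976 m³/s
w_7 = (7.03 − 5.76)/2 = 0.635 m; q_7 = 0.149 × 0.89 × 0.635 = 0.08421 m³/s
w_8 = (7.03 − 6.27)/2 = 0.38 m; q_8 = 0.118 × 0.48 × 0.38 = 0.02152 m³/s
Q = Σ qᵢ = 1.513 m³/s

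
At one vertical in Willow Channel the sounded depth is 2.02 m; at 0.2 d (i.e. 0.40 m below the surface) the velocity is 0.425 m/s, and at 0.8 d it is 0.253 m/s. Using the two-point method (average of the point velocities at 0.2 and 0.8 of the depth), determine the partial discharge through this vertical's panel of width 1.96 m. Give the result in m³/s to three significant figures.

1.34 m³/s

v̄ = (0.425 + 0.253) / 2 = 0.3390 m/s
q = v̄ × d × w = 0.3390 × 2.02 × 1.96 = 1.342 m³/s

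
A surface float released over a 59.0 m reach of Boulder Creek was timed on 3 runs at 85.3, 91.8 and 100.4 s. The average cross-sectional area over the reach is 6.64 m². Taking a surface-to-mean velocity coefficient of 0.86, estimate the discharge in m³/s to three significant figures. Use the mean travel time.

t̄ = (85.3 + 91.8 + 100.4) / 3 = 92.5 s
v_surface = L / t̄ = 59.0 / 92.5 = 0.6378 m/s
v_mean = 0.86 × 0.6378 = 0.5485 m/s
Q = A × v_mean = 6.64 × 0.5485 = 3.642 m³/s

3.64 m³/s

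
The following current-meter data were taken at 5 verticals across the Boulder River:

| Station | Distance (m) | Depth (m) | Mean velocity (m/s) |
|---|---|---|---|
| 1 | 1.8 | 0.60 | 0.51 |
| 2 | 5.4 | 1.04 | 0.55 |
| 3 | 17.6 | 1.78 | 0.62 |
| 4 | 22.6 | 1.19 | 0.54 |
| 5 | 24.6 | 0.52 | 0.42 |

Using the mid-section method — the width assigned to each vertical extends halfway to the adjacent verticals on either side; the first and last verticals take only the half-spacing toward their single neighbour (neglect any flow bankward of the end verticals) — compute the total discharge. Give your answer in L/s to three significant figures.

w_1 = (5.4 − 1.8)/2 = 1.8 m; q_1 = 0.51 × 0.60 × 1.8 = 0.5508 m³/s
w_2 = (17.6 − 1.8)/2 = 7.9 m; q_2 = 0.55 × 1.04 × 7.9 = 4.519 m³/s
w_3 = (22.6 − 5.4)/2 = 8.6 m; q_3 = 0.62 × 1.78 × 8.6 = 9.491 m³/s
w_4 = (24.6 − 17.6)/2 = 3.5 m; q_4 = 0.54 × 1.19 × 3.5 = 2.249 m³/s
w_5 = (24.6 − 22.6)/2 = 1 m; q_5 = 0.42 × 0.52 × 1 = 0.2184 m³/s
Q = Σ qᵢ = 17.03 m³/s
= 17.03 × 1000 = 17030 L/s

17000 L/s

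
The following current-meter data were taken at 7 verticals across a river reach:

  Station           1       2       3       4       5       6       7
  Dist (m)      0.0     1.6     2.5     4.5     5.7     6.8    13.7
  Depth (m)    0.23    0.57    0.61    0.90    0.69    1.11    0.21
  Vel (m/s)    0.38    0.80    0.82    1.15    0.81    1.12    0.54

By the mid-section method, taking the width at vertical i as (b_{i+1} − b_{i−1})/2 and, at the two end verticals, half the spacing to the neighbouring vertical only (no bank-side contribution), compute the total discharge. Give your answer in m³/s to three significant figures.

w_1 = (1.6 − 0.0)/2 = 0.8 m; q_1 = 0.38 × 0.23 × 0.8 = 0.06992 m³/s
w_2 = (2.5 − 0.0)/2 = 1.25 m; q_2 = 0.80 × 0.57 × 1.25 = 0.5700 m³/s
w_3 = (4.5 − 1.6)/2 = 1.45 m; q_3 = 0.82 × 0.61 × 1.45 = 0.7253 m³/s
w_4 = (5.7 − 2.5)/2 = 1.6 m; q_4 = 1.15 × 0.90 × 1.6 = 1.656 m³/s
w_5 = (6.8 − 4.5)/2 = 1.15 m; q_5 = 0.81 × 0.69 × 1.15 = 0.6427 m³/s
w_6 = (13.7 − 5.7)/2 = 4 m; q_6 = 1.12 × 1.11 × 4 = 4.973 m³/s
w_7 = (13.7 − 6.8)/2 = 3.45 m; q_7 = 0.54 × 0.21 × 3.45 = 0.3912 m³/s
Q = Σ qᵢ = 9.028 m³/s

9.03 m³/s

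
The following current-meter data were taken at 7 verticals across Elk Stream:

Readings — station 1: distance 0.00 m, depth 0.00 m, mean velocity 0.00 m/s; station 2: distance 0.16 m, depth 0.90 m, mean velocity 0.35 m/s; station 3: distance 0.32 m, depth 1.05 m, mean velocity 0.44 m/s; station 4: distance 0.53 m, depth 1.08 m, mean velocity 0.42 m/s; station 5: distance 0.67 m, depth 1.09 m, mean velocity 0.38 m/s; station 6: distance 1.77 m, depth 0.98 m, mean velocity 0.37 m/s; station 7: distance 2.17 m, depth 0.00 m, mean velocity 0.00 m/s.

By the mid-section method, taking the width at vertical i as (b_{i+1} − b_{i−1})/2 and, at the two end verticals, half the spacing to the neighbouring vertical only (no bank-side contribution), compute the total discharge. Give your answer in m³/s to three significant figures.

0.744 m³/s

w_2 = (0.32 − 0.00)/2 = 0.16 m; q_2 = 0.35 × 0.90 × 0.16 = 0.05040 m³/s
w_3 = (0.53 − 0.16)/2 = 0.185 m; q_3 = 0.44 × 1.05 × 0.185 = 0.08547 m³/s
w_4 = (0.67 − 0.32)/2 = 0.175 m; q_4 = 0.42 × 1.08 × 0.175 = 0.07938 m³/s
w_5 = (1.77 − 0.53)/2 = 0.62 m; q_5 = 0.38 × 1.09 × 0.62 = 0.2568 m³/s
w_6 = (2.17 − 0.67)/2 = 0.75 m; q_6 = 0.37 × 0.98 × 0.75 = 0.2720 m³/s
Stations 1, 7 contribute zero (depth or velocity is 0).
Q = Σ qᵢ = 0.7440 m³/s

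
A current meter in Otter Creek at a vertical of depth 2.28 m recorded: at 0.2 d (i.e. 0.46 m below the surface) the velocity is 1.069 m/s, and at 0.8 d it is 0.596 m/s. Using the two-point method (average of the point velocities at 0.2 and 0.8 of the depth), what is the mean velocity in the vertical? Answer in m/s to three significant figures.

v̄ = (1.069 + 0.596) / 2 = 0.8325 m/s

0.833 m/s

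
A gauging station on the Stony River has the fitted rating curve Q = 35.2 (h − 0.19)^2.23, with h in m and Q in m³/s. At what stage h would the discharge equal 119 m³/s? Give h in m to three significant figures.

1.92 m

h − h₀ = (Q/C)^(1/b) = (119/35.2)^(1/2.23) = 1.727 m
h = 0.19 + 1.727 = 1.917 m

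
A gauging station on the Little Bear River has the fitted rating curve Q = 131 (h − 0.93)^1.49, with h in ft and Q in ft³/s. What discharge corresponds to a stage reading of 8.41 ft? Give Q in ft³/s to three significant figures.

Q = 131 × (8.41 − 0.93)^1.49 = 131 × 7.48^1.49 = 2627 ft³/s

2630 ft³/s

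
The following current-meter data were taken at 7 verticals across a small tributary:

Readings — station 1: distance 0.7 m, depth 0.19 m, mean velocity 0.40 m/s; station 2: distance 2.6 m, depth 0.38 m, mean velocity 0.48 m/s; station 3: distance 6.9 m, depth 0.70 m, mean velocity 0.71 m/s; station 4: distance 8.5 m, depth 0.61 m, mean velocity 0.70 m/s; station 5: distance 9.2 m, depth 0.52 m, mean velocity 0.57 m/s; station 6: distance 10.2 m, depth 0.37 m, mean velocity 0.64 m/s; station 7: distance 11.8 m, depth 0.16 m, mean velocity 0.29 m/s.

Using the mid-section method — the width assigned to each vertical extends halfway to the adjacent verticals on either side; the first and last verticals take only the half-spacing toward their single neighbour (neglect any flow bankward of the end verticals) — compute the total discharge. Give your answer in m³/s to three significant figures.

w_1 = (2.6 − 0.7)/2 = 0.95 m; q_1 = 0.40 × 0.19 × 0.95 = 0.07220 m³/s
w_2 = (6.9 − 0.7)/2 = 3.1 m; q_2 = 0.48 × 0.38 × 3.1 = 0.5654 m³/s
w_3 = (8.5 − 2.6)/2 = 2.95 m; q_3 = 0.71 × 0.70 × 2.95 = 1.466 m³/s
w_4 = (9.2 − 6.9)/2 = 1.15 m; q_4 = 0.70 × 0.61 × 1.15 = 0.4911 m³/s
w_5 = (10.2 − 8.5)/2 = 0.85 m; q_5 = 0.57 × 0.52 × 0.85 = 0.2519 m³/s
w_6 = (11.8 − 9.2)/2 = 1.3 m; q_6 = 0.64 × 0.37 × 1.3 = 0.3078 m³/s
w_7 = (11.8 − 10.2)/2 = 0.8 m; q_7 = 0.29 × 0.16 × 0.8 = 0.03712 m³/s
Q = Σ qᵢ = 3.192 m³/s

3.19 m³/s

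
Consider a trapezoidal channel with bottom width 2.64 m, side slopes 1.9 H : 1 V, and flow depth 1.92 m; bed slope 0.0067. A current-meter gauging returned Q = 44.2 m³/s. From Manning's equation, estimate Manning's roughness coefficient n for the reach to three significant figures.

0.0240

A = (b + z·y)·y = (2.64 + 1.9×1.92)×1.92 = 12.07 m²
P = b + 2y√(1+z²) = 2.64 + 2×1.92×√(1+1.9²) = 10.88 m
R = A/P = 12.07/10.88 = 1.109 m
n = (1/Q)·A·R^(2/3)·S^(1/2) = (1/44.2) × 12.07 × 1.072 × 0.08185 = 0.02396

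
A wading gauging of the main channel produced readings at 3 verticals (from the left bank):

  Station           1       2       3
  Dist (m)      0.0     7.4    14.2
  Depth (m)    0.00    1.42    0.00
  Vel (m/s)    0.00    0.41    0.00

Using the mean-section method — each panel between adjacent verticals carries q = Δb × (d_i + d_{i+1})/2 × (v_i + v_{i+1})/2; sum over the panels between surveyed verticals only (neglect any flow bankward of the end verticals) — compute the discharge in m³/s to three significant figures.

2.07 m³/s

Panel 1-2: Δb = 7.4 m, d̄ = (0.00+1.42)/2 = 0.71, v̄ = (0.00+0.41)/2 = 0.205 → q = 7.4×0.71×0.205 = 1.077 m³/s
Panel 2-3: Δb = 6.8 m, d̄ = (1.42+0.00)/2 = 0.71, v̄ = (0.41+0.00)/2 = 0.205 → q = 6.8×0.71×0.205 = 0.9897 m³/s
Q = Σ q = 2.067 m³/s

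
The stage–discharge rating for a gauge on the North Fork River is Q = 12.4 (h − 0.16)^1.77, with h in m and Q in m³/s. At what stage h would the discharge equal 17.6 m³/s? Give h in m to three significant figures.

1.38 m

h − h₀ = (Q/C)^(1/b) = (17.6/12.4)^(1/1.77) = 1.219 m
h = 0.16 + 1.219 = 1.379 m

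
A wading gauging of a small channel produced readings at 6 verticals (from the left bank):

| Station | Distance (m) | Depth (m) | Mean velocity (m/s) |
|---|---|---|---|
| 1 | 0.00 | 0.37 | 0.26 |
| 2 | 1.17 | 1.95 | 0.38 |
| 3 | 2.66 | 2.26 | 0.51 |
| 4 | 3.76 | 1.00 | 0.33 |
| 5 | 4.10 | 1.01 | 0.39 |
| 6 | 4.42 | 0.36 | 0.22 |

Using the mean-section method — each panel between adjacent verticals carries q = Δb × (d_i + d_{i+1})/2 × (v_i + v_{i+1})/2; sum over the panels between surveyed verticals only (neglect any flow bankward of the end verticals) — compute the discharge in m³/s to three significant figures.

2.77 m³/s

Panel 1-2: Δb = 1.17 m, d̄ = (0.37+1.95)/2 = 1.16, v̄ = (0.26+0.38)/2 = 0.32 → q = 1.17×1.16×0.32 = 0.4343 m³/s
Panel 2-3: Δb = 1.49 m, d̄ = (1.95+2.26)/2 = 2.105, v̄ = (0.38+0.51)/2 = 0.445 → q = 1.49×2.105×0.445 = 1.396 m³/s
Panel 3-4: Δb = 1.1 m, d̄ = (2.26+1.00)/2 = 1.63, v̄ = (0.51+0.33)/2 = 0.42 → q = 1.1×1.63×0.42 = 0.7531 m³/s
Panel 4-5: Δb = 0.34 m, d̄ = (1.00+1.01)/2 = 1.005, v̄ = (0.33+0.39)/2 = 0.36 → q = 0.34×1.005×0.36 = 0.1230 m³/s
Panel 5-6: Δb = 0.32 m, d̄ = (1.01+0.36)/2 = 0.685, v̄ = (0.39+0.22)/2 = 0.305 → q = 0.32×0.685×0.305 = 0.06686 m³/s
Q = Σ q = 2.773 m³/s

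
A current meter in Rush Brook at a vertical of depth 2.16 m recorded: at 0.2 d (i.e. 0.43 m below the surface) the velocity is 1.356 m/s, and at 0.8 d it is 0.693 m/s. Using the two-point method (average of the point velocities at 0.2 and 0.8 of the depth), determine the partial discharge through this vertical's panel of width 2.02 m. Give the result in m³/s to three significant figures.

4.47 m³/s

v̄ = (1.356 + 0.693) / 2 = 1.025 m/s
q = v̄ × d × w = 1.025 × 2.16 × 2.02 = 4.470 m³/s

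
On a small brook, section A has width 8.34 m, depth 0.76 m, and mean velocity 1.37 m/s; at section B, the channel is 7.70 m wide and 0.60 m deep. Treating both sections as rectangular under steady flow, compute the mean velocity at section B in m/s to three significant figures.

Q = A₁V₁ = (8.34×0.76) × 1.37 = 8.684 m³/s
A₂ = 7.70 × 0.60 = 4.620 m²
V₂ = Q/A₂ = 8.684/4.620 = 1.880 m/s

1.88 m/s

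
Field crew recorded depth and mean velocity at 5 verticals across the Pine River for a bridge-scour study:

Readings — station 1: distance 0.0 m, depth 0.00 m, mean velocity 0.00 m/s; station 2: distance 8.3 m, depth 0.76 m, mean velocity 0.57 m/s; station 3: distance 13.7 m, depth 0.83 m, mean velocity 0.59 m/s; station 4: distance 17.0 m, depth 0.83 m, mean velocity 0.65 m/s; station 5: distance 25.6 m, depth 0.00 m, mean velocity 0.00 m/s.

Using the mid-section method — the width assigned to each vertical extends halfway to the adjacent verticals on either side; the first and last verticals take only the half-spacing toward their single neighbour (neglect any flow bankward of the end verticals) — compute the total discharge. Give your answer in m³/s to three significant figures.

w_2 = (13.7 − 0.0)/2 = 6.85 m; q_2 = 0.57 × 0.76 × 6.85 = 2.967 m³/s
w_3 = (17.0 − 8.3)/2 = 4.35 m; q_3 = 0.59 × 0.83 × 4.35 = 2.130 m³/s
w_4 = (25.6 − 13.7)/2 = 5.95 m; q_4 = 0.65 × 0.83 × 5.95 = 3.210 m³/s
Stations 1, 5 contribute zero (depth or velocity is 0).
Q = Σ qᵢ = 8.308 m³/s

8.31 m³/s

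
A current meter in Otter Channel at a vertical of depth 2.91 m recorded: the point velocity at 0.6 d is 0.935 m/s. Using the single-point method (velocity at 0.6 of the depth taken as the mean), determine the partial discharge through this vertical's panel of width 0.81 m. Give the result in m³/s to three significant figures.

v̄ = v₀.₆ = 0.935 m/s
q = v̄ × d × w = 0.9350 × 2.91 × 0.81 = 2.204 m³/s

2.20 m³/s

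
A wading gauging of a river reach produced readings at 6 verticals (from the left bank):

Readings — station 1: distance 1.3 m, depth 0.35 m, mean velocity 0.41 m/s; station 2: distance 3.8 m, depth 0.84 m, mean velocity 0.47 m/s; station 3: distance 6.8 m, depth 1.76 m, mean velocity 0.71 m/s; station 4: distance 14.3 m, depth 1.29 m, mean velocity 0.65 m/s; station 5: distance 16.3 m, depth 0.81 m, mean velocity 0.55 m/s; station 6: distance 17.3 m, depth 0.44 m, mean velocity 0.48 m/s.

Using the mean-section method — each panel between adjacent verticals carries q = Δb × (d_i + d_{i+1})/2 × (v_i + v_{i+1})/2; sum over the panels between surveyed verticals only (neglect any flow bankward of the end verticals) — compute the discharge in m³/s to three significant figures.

Panel 1-2: Δb = 2.5 m, d̄ = (0.35+0.84)/2 = 0.595, v̄ = (0.41+0.47)/2 = 0.44 → q = 2.5×0.595×0.44 = 0.6545 m³/s
Panel 2-3: Δb = 3 m, d̄ = (0.84+1.76)/2 = 1.3, v̄ = (0.47+0.71)/2 = 0.59 → q = 3×1.3×0.59 = 2.301 m³/s
Panel 3-4: Δb = 7.5 m, d̄ = (1.76+1.29)/2 = 1.525, v̄ = (0.71+0.65)/2 = 0.68 → q = 7.5×1.525×0.68 = 7.778 m³/s
Panel 4-5: Δb = 2 m, d̄ = (1.29+0.81)/2 = 1.05, v̄ = (0.65+0.55)/2 = 0.6 → q = 2×1.05×0.6 = 1.260 m³/s
Panel 5-6: Δb = 1 m, d̄ = (0.81+0.44)/2 = 0.625, v̄ = (0.55+0.48)/2 = 0.515 → q = 1×0.625×0.515 = 0.3219 m³/s
Q = Σ q = 12.31 m³/s

12.3 m³/s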